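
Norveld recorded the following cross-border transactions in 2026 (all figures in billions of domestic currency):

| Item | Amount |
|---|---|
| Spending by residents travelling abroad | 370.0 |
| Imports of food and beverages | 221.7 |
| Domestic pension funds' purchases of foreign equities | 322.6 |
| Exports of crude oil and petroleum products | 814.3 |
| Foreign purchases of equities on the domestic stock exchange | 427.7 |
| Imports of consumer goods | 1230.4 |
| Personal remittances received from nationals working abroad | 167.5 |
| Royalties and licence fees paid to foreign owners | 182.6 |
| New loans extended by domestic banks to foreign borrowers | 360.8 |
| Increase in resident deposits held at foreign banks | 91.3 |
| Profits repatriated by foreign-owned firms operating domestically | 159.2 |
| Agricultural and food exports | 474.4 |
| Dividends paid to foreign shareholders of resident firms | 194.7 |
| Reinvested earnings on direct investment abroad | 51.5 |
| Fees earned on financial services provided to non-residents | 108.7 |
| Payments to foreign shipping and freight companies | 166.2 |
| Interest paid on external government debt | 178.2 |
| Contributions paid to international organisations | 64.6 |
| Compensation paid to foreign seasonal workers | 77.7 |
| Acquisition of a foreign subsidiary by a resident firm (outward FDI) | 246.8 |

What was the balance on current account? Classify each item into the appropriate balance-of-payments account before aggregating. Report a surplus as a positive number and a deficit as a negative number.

Goods: -1230.4 + 474.4 + 814.3 - 221.7 = -163.4
Services: -370.0 - 166.2 + 108.7 - 182.6 = -610.1
Primary income: 51.5 - 194.7 - 178.2 - 77.7 - 159.2 = -558.3
Secondary income: -64.6 + 167.5 = 102.9
Current account = (-163.4) + (-610.1) + (-558.3) + 102.9 = -1228.9
(Excluded from the current account — financial account: domestic pension funds' purchases of foreign equities 322.6, foreign purchases of equities on the domestic stock exchange 427.7, new loans extended by domestic banks to foreign borrowers 360.8, increase in resident deposits held at foreign banks 91.3, acquisition of a foreign subsidiary by a resident firm (outward FDI) 246.8.)

-1228.9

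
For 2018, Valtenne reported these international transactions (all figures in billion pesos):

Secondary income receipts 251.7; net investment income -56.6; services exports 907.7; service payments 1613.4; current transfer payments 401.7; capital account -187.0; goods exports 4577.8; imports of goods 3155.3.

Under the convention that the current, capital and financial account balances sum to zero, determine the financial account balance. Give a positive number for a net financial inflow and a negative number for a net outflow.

Goods balance = 4577.8 - 3155.3 = 1422.5
Services balance = 907.7 - 1613.4 = -705.7
Trade balance (goods + services) = 1422.5 + (-705.7) = 716.8
Net primary income = -56.6
Net secondary income = 251.7 - 401.7 = -150.0
Current account = 716.8 + (-56.6) + (-150.0) = 510.2
Financial account = -(510.2 + (-187.0)) = -323.2

-323.2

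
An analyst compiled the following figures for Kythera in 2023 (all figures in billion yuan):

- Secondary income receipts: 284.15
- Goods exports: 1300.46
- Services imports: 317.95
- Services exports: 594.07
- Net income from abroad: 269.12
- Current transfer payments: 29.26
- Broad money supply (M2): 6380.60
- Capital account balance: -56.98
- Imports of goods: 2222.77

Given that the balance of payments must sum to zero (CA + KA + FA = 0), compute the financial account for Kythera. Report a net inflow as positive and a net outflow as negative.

179.16

Goods balance = 1300.46 - 2222.77 = -922.31
Services balance = 594.07 - 317.95 = 276.12
Trade balance (goods + services) = -922.31 + 276.12 = -646.19
Net primary income = 269.12
Net secondary income = 284.15 - 29.26 = 254.89
Current account = -646.19 + 269.12 + 254.89 = -122.18
Financial account = -(-122.18 + (-56.98)) = 179.16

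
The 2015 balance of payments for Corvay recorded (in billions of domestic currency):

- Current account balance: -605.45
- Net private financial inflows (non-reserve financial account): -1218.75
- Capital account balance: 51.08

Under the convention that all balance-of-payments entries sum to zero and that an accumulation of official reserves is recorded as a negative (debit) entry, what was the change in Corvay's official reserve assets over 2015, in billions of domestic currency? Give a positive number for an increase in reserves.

-1773.12

Official reserve transactions balance = -((-605.45) + 51.08 + (-1218.75)) = 1773.12
An accumulation of reserves is recorded as a debit (negative entry), so the change in the stock of reserves is the negative of that balance.
Change in official reserves = -(1773.12) = -1773.12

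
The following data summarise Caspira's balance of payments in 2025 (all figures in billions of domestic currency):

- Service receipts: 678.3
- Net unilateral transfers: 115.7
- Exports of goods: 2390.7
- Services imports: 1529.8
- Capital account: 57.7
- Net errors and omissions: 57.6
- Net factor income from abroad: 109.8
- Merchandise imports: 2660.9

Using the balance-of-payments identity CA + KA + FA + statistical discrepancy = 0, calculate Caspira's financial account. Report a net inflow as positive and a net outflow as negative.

Goods balance = 2390.7 - 2660.9 = -270.2
Services balance = 678.3 - 1529.8 = -851.5
Trade balance (goods + services) = -270.2 + (-851.5) = -1121.7
Net primary income = 109.8
Net secondary income = 115.7
Current account = -1121.7 + 109.8 + 115.7 = -896.2
Financial account = -(-896.2 + 57.7 + 57.6) = 780.9

780.9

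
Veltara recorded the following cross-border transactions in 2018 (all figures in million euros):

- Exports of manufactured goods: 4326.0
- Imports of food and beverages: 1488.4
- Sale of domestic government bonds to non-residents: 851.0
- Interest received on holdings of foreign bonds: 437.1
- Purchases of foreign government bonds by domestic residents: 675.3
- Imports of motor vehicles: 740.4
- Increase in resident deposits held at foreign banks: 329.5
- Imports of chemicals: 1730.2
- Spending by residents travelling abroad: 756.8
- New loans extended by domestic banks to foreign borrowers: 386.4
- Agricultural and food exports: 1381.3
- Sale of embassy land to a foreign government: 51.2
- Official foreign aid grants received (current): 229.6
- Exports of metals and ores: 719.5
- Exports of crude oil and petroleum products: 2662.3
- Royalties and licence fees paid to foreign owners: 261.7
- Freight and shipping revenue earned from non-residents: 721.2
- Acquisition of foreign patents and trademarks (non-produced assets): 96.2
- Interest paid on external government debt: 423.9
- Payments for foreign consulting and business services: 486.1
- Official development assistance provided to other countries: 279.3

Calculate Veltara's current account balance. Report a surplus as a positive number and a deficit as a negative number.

Goods: 4326.0 - 1730.2 + 1381.3 + 719.5 + 2662.3 - 740.4 - 1488.4 = 5130.1
Services: -756.8 - 486.1 + 721.2 - 261.7 = -783.4
Primary income: -423.9 + 437.1 = 13.2
Secondary income: -279.3 + 229.6 = -49.7
Current account = 5130.1 + (-783.4) + 13.2 + (-49.7) = 4310.2
(Excluded from the current account — financial account: sale of domestic government bonds to non-residents 851.0, purchases of foreign government bonds by domestic residents 675.3, increase in resident deposits held at foreign banks 329.5, new loans extended by domestic banks to foreign borrowers 386.4; capital account: sale of embassy land to a foreign government 51.2, acquisition of foreign patents and trademarks (non-produced assets) 96.2.)

4310.2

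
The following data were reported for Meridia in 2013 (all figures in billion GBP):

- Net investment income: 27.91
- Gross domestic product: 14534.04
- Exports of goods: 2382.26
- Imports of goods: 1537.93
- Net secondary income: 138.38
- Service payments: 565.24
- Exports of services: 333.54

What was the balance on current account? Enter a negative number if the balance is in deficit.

778.92

Goods balance = 2382.26 - 1537.93 = 844.33
Services balance = 333.54 - 565.24 = -231.70
Trade balance (goods + services) = 844.33 + (-231.70) = 612.63
Net primary income = 27.91
Net secondary income = 138.38
Current account = 612.63 + 27.91 + 138.38 = 778.92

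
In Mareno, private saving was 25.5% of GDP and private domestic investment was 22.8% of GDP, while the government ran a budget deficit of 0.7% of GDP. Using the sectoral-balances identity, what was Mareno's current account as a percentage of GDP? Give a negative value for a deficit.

By the sectoral-balances identity, CA = (S_private - I) + (T - G).
Private balance = 25.5 - 22.8 = 2.7
Government balance (T - G) = -0.7
CA = 2.7 + (-0.7) = 2.0

2.0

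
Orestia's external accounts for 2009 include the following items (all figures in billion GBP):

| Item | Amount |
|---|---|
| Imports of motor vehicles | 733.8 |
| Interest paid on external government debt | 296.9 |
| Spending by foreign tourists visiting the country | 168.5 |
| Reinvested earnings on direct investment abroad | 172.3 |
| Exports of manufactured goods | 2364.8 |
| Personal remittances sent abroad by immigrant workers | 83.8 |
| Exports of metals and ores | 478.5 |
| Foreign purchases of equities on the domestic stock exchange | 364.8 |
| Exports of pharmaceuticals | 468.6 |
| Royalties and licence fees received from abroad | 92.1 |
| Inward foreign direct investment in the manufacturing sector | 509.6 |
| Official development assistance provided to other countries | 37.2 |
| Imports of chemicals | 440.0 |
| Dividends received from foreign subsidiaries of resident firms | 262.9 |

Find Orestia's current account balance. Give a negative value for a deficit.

Goods: 468.6 - 733.8 + 2364.8 - 440.0 + 478.5 = 2138.1
Services: 168.5 + 92.1 = 260.6
Primary income: 172.3 - 296.9 + 262.9 = 138.3
Secondary income: -83.8 - 37.2 = -121.0
Current account = 2138.1 + 260.6 + 138.3 + (-121.0) = 2416.0
(Excluded from the current account — financial account: foreign purchases of equities on the domestic stock exchange 364.8, inward foreign direct investment in the manufacturing sector 509.6.)

2416.0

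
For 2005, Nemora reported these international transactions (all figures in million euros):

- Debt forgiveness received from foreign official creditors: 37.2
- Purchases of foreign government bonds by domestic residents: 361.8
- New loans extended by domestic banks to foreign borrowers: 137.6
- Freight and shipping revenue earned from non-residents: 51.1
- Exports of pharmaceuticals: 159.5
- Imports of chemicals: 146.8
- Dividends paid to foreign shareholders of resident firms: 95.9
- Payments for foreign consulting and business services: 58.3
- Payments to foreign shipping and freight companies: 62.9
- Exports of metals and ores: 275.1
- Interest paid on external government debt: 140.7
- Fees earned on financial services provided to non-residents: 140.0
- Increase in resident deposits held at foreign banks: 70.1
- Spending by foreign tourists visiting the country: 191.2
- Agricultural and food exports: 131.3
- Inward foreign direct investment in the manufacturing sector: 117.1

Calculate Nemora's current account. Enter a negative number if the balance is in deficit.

Goods: 159.5 + 275.1 - 146.8 + 131.3 = 419.1
Services: -62.9 + 51.1 + 140.0 + 191.2 - 58.3 = 261.1
Primary income: -140.7 - 95.9 = -236.6
Current account = 419.1 + 261.1 + (-236.6) = 443.6
(Excluded from the current account — capital account: debt forgiveness received from foreign official creditors 37.2; financial account: purchases of foreign government bonds by domestic residents 361.8, new loans extended by domestic banks to foreign borrowers 137.6, increase in resident deposits held at foreign banks 70.1, inward foreign direct investment in the manufacturing sector 117.1.)

443.6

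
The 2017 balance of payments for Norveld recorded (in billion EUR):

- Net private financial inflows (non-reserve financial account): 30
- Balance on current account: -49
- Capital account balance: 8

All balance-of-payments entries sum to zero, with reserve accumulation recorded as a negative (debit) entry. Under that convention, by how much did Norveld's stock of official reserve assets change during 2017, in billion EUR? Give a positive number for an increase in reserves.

-11

Official reserve transactions balance = -((-49) + 8 + 30) = 11
An accumulation of reserves is recorded as a debit (negative entry), so the change in the stock of reserves is the negative of that balance.
Change in official reserves = -(11) = -11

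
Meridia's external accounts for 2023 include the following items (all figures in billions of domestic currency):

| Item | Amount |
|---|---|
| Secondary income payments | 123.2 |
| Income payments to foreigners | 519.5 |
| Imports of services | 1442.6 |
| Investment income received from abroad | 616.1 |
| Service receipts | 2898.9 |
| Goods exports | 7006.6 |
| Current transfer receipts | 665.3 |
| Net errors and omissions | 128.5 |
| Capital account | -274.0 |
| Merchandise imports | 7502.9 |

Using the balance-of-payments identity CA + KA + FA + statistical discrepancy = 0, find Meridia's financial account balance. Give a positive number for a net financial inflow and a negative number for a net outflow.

Goods balance = 7006.6 - 7502.9 = -496.3
Services balance = 2898.9 - 1442.6 = 1456.3
Trade balance (goods + services) = -496.3 + 1456.3 = 960.0
Net primary income = 616.1 - 519.5 = 96.6
Net secondary income = 665.3 - 123.2 = 542.1
Current account = 960.0 + 96.6 + 542.1 = 1598.7
Financial account = -(1598.7 + (-274.0) + 128.5) = -1453.2

-1453.2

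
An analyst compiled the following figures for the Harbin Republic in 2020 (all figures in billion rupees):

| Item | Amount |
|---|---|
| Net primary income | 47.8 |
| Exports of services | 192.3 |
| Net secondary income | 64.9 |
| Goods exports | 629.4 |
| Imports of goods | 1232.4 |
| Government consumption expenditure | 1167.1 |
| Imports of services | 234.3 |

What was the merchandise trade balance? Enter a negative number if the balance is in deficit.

-603.0

Goods balance = 629.4 - 1232.4 = -603.0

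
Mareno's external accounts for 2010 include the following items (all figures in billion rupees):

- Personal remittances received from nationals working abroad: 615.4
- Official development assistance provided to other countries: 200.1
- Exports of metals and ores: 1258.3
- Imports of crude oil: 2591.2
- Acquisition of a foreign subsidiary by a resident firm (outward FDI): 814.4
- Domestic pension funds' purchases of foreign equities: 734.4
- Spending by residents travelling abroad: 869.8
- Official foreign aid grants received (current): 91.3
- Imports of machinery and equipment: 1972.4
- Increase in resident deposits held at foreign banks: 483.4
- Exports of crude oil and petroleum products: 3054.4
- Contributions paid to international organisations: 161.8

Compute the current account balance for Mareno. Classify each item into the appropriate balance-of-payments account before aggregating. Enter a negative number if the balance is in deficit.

Goods: -2591.2 + 3054.4 - 1972.4 + 1258.3 = -250.9
Services: -869.8
Secondary income: -161.8 + 615.4 + 91.3 - 200.1 = 344.8
Current account = (-250.9) + (-869.8) + 344.8 = -775.9
(Excluded from the current account — financial account: acquisition of a foreign subsidiary by a resident firm (outward FDI) 814.4, domestic pension funds' purchases of foreign equities 734.4, increase in resident deposits held at foreign banks 483.4.)

-775.9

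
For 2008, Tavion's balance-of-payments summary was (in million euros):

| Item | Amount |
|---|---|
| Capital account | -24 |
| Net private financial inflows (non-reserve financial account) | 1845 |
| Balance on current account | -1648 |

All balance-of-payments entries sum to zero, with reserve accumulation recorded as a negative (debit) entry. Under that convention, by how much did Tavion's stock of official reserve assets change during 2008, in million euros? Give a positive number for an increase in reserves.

Official reserve transactions balance = -((-1648) + (-24) + 1845) = -173
An accumulation of reserves is recorded as a debit (negative entry), so the change in the stock of reserves is the negative of that balance.
Change in official reserves = -(-173) = 173

173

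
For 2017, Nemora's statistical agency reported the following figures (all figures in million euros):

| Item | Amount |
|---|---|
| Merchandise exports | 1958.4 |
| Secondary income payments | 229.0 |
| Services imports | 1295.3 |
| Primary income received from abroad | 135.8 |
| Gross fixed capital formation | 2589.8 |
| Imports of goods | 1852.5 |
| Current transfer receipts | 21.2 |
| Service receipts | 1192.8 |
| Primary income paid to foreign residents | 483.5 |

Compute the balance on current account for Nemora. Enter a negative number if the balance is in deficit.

Goods balance = 1958.4 - 1852.5 = 105.9
Services balance = 1192.8 - 1295.3 = -102.5
Trade balance (goods + services) = 105.9 + (-102.5) = 3.4
Net primary income = 135.8 - 483.5 = -347.7
Net secondary income = 21.2 - 229.0 = -207.8
Current account = 3.4 + (-347.7) + (-207.8) = -552.1

-552.1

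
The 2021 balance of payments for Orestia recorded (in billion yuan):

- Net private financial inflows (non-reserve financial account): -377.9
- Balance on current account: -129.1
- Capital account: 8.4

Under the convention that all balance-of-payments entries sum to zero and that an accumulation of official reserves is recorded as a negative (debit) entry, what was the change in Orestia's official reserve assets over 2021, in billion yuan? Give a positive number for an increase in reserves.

Official reserve transactions balance = -((-129.1) + 8.4 + (-377.9)) = 498.6
An accumulation of reserves is recorded as a debit (negative entry), so the change in the stock of reserves is the negative of that balance.
Change in official reserves = -(498.6) = -498.6

-498.6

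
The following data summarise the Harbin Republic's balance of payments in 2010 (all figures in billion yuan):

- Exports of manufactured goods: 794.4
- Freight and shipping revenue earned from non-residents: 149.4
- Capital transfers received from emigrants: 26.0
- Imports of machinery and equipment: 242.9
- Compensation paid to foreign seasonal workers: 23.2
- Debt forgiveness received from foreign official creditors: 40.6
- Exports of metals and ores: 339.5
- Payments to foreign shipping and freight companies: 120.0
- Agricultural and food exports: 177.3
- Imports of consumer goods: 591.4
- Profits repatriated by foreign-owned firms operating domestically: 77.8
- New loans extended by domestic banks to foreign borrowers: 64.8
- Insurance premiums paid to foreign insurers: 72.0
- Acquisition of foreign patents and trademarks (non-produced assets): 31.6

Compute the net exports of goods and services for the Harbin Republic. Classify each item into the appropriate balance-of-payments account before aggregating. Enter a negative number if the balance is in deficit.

434.3

Goods: 177.3 + 339.5 - 242.9 + 794.4 - 591.4 = 476.9
Services: 149.4 - 72.0 - 120.0 = -42.6
Trade balance = 476.9 + (-42.6) = 434.3
(Excluded from the trade balance — capital account: capital transfers received from emigrants 26.0, debt forgiveness received from foreign official creditors 40.6, acquisition of foreign patents and trademarks (non-produced assets) 31.6; primary income: compensation paid to foreign seasonal workers 23.2, profits repatriated by foreign-owned firms operating domestically 77.8; financial account: new loans extended by domestic banks to foreign borrowers 64.8.)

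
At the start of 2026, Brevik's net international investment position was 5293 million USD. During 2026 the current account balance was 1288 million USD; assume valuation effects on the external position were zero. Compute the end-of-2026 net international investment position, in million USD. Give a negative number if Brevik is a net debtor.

With no valuation effects, change in NIIP = current account = 1288
End-of-year NIIP = 5293 + 1288 = 6581

6581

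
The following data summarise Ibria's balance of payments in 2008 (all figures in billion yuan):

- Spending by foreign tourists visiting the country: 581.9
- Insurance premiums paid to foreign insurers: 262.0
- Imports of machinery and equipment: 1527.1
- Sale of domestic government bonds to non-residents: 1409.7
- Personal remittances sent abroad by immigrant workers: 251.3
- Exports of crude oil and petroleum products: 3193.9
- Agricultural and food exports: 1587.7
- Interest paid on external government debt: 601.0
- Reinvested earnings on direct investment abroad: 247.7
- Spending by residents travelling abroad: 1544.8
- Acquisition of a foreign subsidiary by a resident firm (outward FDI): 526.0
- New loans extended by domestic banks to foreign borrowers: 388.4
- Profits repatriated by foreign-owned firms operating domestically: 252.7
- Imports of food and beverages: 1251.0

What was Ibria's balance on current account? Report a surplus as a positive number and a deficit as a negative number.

-78.7

Goods: 3193.9 - 1527.1 + 1587.7 - 1251.0 = 2003.5
Services: -262.0 + 581.9 - 1544.8 = -1224.9
Primary income: -252.7 + 247.7 - 601.0 = -606.0
Secondary income: -251.3
Current account = 2003.5 + (-1224.9) + (-606.0) + (-251.3) = -78.7
(Excluded from the current account — financial account: sale of domestic government bonds to non-residents 1409.7, acquisition of a foreign subsidiary by a resident firm (outward FDI) 526.0, new loans extended by domestic banks to foreign borrowers 388.4.)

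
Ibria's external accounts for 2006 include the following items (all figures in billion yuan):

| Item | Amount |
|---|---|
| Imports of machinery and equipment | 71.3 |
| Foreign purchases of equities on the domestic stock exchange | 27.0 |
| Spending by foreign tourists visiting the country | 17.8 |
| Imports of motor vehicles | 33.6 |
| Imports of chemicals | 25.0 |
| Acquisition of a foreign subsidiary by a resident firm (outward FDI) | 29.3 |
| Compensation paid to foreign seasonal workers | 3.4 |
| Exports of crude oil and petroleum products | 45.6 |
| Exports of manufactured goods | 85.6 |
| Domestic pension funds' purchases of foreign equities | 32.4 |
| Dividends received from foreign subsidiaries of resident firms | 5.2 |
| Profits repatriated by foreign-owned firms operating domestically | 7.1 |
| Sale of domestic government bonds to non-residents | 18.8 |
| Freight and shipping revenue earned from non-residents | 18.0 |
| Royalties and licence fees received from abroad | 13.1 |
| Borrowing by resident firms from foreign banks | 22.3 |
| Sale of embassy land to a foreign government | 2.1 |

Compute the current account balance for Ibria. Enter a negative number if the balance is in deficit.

Goods: -33.6 - 25.0 + 85.6 + 45.6 - 71.3 = 1.3
Services: 18.0 + 17.8 + 13.1 = 48.9
Primary income: -7.1 + 5.2 - 3.4 = -5.3
Current account = 1.3 + 48.9 + (-5.3) = 44.9
(Excluded from the current account — financial account: foreign purchases of equities on the domestic stock exchange 27.0, acquisition of a foreign subsidiary by a resident firm (outward FDI) 29.3, domestic pension funds' purchases of foreign equities 32.4, sale of domestic government bonds to non-residents 18.8, borrowing by resident firms from foreign banks 22.3; capital account: sale of embassy land to a foreign government 2.1.)

44.9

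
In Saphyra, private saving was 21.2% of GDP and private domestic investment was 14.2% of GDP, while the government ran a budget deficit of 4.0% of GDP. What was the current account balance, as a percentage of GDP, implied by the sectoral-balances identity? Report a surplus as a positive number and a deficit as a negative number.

By the sectoral-balances identity, CA = (S_private - I) + (T - G).
Private balance = 21.2 - 14.2 = 7.0
Government balance (T - G) = -4.0
CA = 7.0 + (-4.0) = 3.0

3.0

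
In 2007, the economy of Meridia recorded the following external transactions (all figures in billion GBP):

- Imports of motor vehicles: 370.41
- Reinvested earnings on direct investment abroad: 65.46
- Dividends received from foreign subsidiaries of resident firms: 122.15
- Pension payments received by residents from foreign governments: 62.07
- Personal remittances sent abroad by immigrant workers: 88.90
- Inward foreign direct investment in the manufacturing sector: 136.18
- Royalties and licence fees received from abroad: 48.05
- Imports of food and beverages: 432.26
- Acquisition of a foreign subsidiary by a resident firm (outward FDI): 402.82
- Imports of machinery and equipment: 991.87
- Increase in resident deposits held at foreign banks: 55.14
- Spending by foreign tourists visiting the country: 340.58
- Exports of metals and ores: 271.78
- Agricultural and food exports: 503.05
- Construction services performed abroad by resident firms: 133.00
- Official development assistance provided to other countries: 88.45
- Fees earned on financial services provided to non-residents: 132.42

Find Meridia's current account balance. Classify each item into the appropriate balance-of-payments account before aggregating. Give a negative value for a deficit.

-293.33

Goods: -991.87 + 503.05 + 271.78 - 432.26 - 370.41 = -1019.71
Services: 340.58 + 132.42 + 48.05 + 133.00 = 654.05
Primary income: 65.46 + 122.15 = 187.61
Secondary income: -88.45 + 62.07 - 88.90 = -115.28
Current account = (-1019.71) + 654.05 + 187.61 + (-115.28) = -293.33
(Excluded from the current account — financial account: inward foreign direct investment in the manufacturing sector 136.18, acquisition of a foreign subsidiary by a resident firm (outward FDI) 402.82, increase in resident deposits held at foreign banks 55.14.)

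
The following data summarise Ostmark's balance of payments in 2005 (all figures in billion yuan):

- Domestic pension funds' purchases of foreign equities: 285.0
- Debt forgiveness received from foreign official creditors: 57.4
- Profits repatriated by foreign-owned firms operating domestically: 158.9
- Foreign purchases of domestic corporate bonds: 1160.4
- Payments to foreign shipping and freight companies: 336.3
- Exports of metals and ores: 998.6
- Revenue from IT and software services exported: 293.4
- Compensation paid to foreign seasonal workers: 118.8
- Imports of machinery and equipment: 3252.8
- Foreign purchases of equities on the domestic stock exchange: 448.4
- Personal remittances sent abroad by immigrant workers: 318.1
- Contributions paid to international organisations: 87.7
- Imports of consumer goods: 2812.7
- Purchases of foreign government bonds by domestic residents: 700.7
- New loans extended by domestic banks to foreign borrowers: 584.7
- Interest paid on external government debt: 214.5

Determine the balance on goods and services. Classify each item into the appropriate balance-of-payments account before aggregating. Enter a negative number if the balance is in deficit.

-5109.8

Goods: -2812.7 + 998.6 - 3252.8 = -5066.9
Services: -336.3 + 293.4 = -42.9
Trade balance = -5066.9 + (-42.9) = -5109.8
(Excluded from the trade balance — financial account: domestic pension funds' purchases of foreign equities 285.0, foreign purchases of domestic corporate bonds 1160.4, foreign purchases of equities on the domestic stock exchange 448.4, purchases of foreign government bonds by domestic residents 700.7, new loans extended by domestic banks to foreign borrowers 584.7; capital account: debt forgiveness received from foreign official creditors 57.4; primary income: profits repatriated by foreign-owned firms operating domestically 158.9, compensation paid to foreign seasonal workers 118.8, interest paid on external government debt 214.5; secondary income: personal remittances sent abroad by immigrant workers 318.1, contributions paid to international organisations 87.7.)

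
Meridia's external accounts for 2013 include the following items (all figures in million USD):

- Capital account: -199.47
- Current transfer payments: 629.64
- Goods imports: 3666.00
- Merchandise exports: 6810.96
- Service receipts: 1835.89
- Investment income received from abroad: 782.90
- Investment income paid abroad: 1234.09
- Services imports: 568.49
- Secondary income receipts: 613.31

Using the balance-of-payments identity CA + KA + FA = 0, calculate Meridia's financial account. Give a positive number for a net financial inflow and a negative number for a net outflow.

Goods balance = 6810.96 - 3666.00 = 3144.96
Services balance = 1835.89 - 568.49 = 1267.40
Trade balance (goods + services) = 3144.96 + 1267.40 = 4412.36
Net primary income = 782.90 - 1234.09 = -451.19
Net secondary income = 613.31 - 629.64 = -16.33
Current account = 4412.36 + (-451.19) + (-16.33) = 3944.84
Financial account = -(3944.84 + (-199.47)) = -3745.37

-3745.37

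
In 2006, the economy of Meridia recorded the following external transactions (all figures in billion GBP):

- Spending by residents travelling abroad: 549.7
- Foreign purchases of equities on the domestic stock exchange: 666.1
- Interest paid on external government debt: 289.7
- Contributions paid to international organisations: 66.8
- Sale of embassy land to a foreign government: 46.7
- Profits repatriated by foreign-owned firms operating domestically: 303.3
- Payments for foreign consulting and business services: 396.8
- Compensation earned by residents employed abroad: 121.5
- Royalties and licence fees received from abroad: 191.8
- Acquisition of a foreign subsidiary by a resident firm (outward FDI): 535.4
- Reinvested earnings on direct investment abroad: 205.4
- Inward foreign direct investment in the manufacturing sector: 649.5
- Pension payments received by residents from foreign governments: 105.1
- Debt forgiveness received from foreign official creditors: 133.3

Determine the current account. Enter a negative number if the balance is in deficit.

Services: 191.8 - 396.8 - 549.7 = -754.7
Primary income: 205.4 - 289.7 - 303.3 + 121.5 = -266.1
Secondary income: 105.1 - 66.8 = 38.3
Current account = (-754.7) + (-266.1) + 38.3 = -982.5
(Excluded from the current account — financial account: foreign purchases of equities on the domestic stock exchange 666.1, acquisition of a foreign subsidiary by a resident firm (outward FDI) 535.4, inward foreign direct investment in the manufacturing sector 649.5; capital account: sale of embassy land to a foreign government 46.7, debt forgiveness received from foreign official creditors 133.3.)

-982.5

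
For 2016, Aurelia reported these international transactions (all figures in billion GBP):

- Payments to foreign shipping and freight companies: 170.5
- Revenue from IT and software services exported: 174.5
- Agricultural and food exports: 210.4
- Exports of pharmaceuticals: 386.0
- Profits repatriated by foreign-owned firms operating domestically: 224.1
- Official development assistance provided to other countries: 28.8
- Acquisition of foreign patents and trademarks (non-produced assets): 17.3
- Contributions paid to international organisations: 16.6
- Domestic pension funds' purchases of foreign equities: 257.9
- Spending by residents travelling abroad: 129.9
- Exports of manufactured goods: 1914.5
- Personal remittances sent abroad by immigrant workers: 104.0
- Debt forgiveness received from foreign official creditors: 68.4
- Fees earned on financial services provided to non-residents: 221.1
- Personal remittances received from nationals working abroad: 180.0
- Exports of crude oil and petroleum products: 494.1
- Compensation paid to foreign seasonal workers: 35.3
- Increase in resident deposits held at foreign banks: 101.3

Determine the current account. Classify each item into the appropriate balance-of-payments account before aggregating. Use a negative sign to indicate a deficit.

2871.4

Goods: 210.4 + 494.1 + 1914.5 + 386.0 = 3005.0
Services: -129.9 + 174.5 + 221.1 - 170.5 = 95.2
Primary income: -35.3 - 224.1 = -259.4
Secondary income: -16.6 + 180.0 - 28.8 - 104.0 = 30.6
Current account = 3005.0 + 95.2 + (-259.4) + 30.6 = 2871.4
(Excluded from the current account — capital account: acquisition of foreign patents and trademarks (non-produced assets) 17.3, debt forgiveness received from foreign official creditors 68.4; financial account: domestic pension funds' purchases of foreign equities 257.9, increase in resident deposits held at foreign banks 101.3.)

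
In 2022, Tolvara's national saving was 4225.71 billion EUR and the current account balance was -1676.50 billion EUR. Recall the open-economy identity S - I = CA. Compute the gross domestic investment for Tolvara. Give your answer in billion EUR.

S - I = CA (net lending to the rest of the world).
I = S - CA = 4225.71 - (-1676.50) = 5902.21

5902.21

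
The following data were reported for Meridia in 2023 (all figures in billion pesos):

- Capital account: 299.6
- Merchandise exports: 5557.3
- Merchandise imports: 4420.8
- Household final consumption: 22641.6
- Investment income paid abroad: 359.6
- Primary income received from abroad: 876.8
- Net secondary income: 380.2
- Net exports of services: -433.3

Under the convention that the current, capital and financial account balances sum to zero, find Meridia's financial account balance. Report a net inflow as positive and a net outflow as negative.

Goods balance = 5557.3 - 4420.8 = 1136.5
Services balance = -433.3
Trade balance (goods + services) = 1136.5 + (-433.3) = 703.2
Net primary income = 876.8 - 359.6 = 517.2
Net secondary income = 380.2
Current account = 703.2 + 517.2 + 380.2 = 1600.6
Financial account = -(1600.6 + 299.6) = -1900.2

-1900.2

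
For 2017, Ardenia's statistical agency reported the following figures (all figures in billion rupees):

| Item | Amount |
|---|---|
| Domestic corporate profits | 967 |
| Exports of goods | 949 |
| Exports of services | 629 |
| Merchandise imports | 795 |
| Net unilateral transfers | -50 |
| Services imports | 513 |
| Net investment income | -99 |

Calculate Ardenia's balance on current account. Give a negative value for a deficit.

Goods balance = 949 - 795 = 154
Services balance = 629 - 513 = 116
Trade balance (goods + services) = 154 + 116 = 270
Net primary income = -99
Net secondary income = -50
Current account = 270 + (-99) + (-50) = 121

121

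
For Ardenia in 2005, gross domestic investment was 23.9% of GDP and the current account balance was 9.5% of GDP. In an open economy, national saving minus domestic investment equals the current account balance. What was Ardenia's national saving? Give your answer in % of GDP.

33.4

S = I + CA = 23.9 + 9.5 = 33.4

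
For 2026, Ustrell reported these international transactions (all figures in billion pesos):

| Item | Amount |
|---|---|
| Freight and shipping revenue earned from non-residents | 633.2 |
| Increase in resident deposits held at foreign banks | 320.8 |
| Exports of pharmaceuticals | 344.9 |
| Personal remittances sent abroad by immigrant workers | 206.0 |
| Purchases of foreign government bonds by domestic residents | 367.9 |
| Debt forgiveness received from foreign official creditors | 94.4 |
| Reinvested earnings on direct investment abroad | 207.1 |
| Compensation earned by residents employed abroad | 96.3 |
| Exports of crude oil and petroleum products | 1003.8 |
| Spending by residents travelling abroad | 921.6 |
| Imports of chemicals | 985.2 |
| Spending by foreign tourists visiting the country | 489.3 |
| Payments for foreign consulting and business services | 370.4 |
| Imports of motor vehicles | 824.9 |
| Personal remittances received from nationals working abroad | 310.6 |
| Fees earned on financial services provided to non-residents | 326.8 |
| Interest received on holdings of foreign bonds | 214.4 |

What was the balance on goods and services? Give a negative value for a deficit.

Goods: -985.2 + 1003.8 - 824.9 + 344.9 = -461.4
Services: 489.3 + 326.8 - 921.6 - 370.4 + 633.2 = 157.3
Trade balance = -461.4 + 157.3 = -304.1
(Excluded from the trade balance — financial account: increase in resident deposits held at foreign banks 320.8, purchases of foreign government bonds by domestic residents 367.9; secondary income: personal remittances sent abroad by immigrant workers 206.0, personal remittances received from nationals working abroad 310.6; capital account: debt forgiveness received from foreign official creditors 94.4; primary income: reinvested earnings on direct investment abroad 207.1, compensation earned by residents employed abroad 96.3, interest received on holdings of foreign bonds 214.4.)

-304.1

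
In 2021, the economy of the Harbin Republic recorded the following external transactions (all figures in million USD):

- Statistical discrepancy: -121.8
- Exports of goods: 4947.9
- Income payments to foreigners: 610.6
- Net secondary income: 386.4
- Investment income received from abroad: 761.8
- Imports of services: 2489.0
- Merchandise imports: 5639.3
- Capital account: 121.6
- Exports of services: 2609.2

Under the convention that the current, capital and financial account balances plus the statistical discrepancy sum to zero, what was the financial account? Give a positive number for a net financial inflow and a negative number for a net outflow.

33.8

Goods balance = 4947.9 - 5639.3 = -691.4
Services balance = 2609.2 - 2489.0 = 120.2
Trade balance (goods + services) = -691.4 + 120.2 = -571.2
Net primary income = 761.8 - 610.6 = 151.2
Net secondary income = 386.4
Current account = -571.2 + 151.2 + 386.4 = -33.6
Financial account = -(-33.6 + 121.6 + (-121.8)) = 33.8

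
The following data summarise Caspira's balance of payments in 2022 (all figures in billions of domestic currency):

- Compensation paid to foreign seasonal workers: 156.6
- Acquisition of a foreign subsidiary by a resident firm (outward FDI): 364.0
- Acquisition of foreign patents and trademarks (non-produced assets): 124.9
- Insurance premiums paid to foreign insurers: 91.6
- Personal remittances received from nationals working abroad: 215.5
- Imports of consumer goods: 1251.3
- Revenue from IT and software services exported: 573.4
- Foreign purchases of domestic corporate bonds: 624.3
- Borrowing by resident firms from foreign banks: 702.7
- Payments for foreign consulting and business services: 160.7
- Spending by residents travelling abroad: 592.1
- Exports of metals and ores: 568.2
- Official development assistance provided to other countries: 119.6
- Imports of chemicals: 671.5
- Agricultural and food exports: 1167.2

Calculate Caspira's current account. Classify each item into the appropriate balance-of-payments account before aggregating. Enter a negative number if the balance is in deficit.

Goods: 1167.2 - 671.5 - 1251.3 + 568.2 = -187.4
Services: -91.6 - 592.1 - 160.7 + 573.4 = -271.0
Primary income: -156.6
Secondary income: 215.5 - 119.6 = 95.9
Current account = (-187.4) + (-271.0) + (-156.6) + 95.9 = -519.1
(Excluded from the current account — financial account: acquisition of a foreign subsidiary by a resident firm (outward FDI) 364.0, foreign purchases of domestic corporate bonds 624.3, borrowing by resident firms from foreign banks 702.7; capital account: acquisition of foreign patents and trademarks (non-produced assets) 124.9.)

-519.1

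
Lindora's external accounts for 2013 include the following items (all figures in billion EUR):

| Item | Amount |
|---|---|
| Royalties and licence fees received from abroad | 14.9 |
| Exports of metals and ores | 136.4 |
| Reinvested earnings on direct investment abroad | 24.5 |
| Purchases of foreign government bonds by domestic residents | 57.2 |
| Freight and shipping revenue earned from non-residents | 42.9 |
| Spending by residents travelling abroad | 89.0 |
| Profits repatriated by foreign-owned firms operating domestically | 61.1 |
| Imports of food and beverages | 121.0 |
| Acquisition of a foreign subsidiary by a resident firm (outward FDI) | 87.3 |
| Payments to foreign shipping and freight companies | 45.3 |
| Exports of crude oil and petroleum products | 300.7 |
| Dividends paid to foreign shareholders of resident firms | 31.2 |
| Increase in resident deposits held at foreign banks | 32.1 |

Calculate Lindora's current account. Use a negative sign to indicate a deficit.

171.8

Goods: -121.0 + 136.4 + 300.7 = 316.1
Services: 42.9 + 14.9 - 89.0 - 45.3 = -76.5
Primary income: -31.2 + 24.5 - 61.1 = -67.8
Current account = 316.1 + (-76.5) + (-67.8) = 171.8
(Excluded from the current account — financial account: purchases of foreign government bonds by domestic residents 57.2, acquisition of a foreign subsidiary by a resident firm (outward FDI) 87.3, increase in resident deposits held at foreign banks 32.1.)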